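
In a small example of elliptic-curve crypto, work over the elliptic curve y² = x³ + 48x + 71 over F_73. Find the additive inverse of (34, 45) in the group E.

-(34, 45) = (34, -45 mod 73) = (34, 28).

(34, 28)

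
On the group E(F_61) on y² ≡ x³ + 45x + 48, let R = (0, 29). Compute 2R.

tangent at (0, 29): λ = (3·0² + 45)/(2·29) ≡ 45/58. 58⁻¹ ≡ 20 (mod 61) since 58·20 = 1160 ≡ 1, so λ ≡ 45·20 ≡ 46.
  x = λ² - 0 - 0 = 2116 - 0 ≡ 42; y = λ·(0 - 42) - 29 ≡ 52. → (42, 52)

(42, 52)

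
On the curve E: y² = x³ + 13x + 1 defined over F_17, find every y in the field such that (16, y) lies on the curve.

2, 15

x³ + 13x + 1 = 4305 ≡ 4 (mod 17).
Square roots of 4 mod 17: 2 and 15 (since 2² = 4 ≡ 4).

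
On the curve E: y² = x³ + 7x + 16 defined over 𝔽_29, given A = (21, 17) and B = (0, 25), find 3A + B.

First 3A:
Repeated addition: build up to 3A.
2A: tangent at (21, 17): λ = (3·21² + 7)/(2·17) ≡ 25/5. 5⁻¹ ≡ 6 (mod 29), so λ ≡ 25·6 ≡ 5.
  x = λ² - 21 - 21 = 25 - 42 ≡ 12; y = λ·(21 - 12) - 17 ≡ 28. → (12, 28)
3A: (12, 28) + (21, 17). λ = (17 - 28)/(21 - 12) ≡ 18/9 mod 29. 9⁻¹ ≡ 13 (mod 29) since 9·13 = 117 ≡ 1, so λ ≡ 2.
  x = λ² - 12 - 21 = 4 - 33 ≡ 0; y = λ·(12 - 0) - 28 ≡ 25. → (0, 25)
3A = (0, 25).
Finally 3A + B:
tangent at (0, 25): λ = (3·0² + 7)/(2·25) ≡ 7/21. 21⁻¹ ≡ 18 (mod 29), so λ ≡ 7·18 ≡ 10.
  x = λ² - 0 - 0 = 100 - 0 ≡ 13; y = λ·(0 - 13) - 25 ≡ 19. → (13, 19)

(13, 19)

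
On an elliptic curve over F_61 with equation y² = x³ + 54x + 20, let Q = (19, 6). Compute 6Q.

Repeated addition: build up to 6Q.
2Q: tangent at (19, 6): λ = (3·19² + 54)/(2·6) ≡ 39/12. 12⁻¹ ≡ 56 (mod 61), so λ ≡ 39·56 ≡ 49.
  x = λ² - 19 - 19 = 2401 - 38 ≡ 45; y = λ·(19 - 45) - 6 ≡ 1. → (45, 1)
3Q: (45, 1) + (19, 6). λ = (6 - 1)/(19 - 45) ≡ 5/35 mod 61. 35⁻¹ ≡ 7 (mod 61) since 35·7 = 245 ≡ 1, so λ ≡ 35.
  x = λ² - 45 - 19 = 1225 - 64 ≡ 2; y = λ·(45 - 2) - 1 ≡ 40. → (2, 40)
4Q: (2, 40) + (19, 6). λ = (6 - 40)/(19 - 2) ≡ 27/17 mod 61. 17⁻¹ ≡ 18 (mod 61) since 17·18 = 306 ≡ 1, so λ ≡ 59.
  x = λ² - 2 - 19 = 3481 - 21 ≡ 44; y = λ·(2 - 44) - 40 ≡ 44. → (44, 44)
5Q: (44, 44) + (19, 6). λ = (6 - 44)/(19 - 44) ≡ 23/36 mod 61. 36⁻¹ ≡ 39 (mod 61) since 36·39 = 1404 ≡ 1, so λ ≡ 43.
  x = λ² - 44 - 19 = 1849 - 63 ≡ 17; y = λ·(44 - 17) - 44 ≡ 19. → (17, 19)
6Q: (17, 19) + (19, 6). λ = (6 - 19)/(19 - 17) ≡ 48/2 mod 61. 2⁻¹ ≡ 31 (mod 61), so λ ≡ 24.
  x = λ² - 17 - 19 = 576 - 36 ≡ 52; y = λ·(17 - 52) - 19 ≡ 56. → (52, 56)

(52, 56)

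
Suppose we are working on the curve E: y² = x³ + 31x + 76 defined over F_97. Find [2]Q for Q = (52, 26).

tangent at (52, 26): λ = (3·52² + 31)/(2·26) ≡ 92/52. 52⁻¹ ≡ 28 (mod 97) since 52·28 = 1456 ≡ 1, so λ ≡ 92·28 ≡ 54.
  x = λ² - 52 - 52 = 2916 - 104 ≡ 96; y = λ·(52 - 96) - 26 ≡ 23. → (96, 23)

(96, 23)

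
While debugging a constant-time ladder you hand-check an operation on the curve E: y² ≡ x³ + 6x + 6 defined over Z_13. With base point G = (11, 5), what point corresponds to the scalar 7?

(11, 8)

Double-and-add on 7 = (111)₂. Start with G = (11, 5) for the leading 1-bit.
double: tangent at (11, 5): λ = (3·11² + 6)/(2·5) ≡ 5/10. 10⁻¹ ≡ 4 (mod 13), so λ ≡ 5·4 ≡ 7.
  x = λ² - 11 - 11 = 49 - 22 ≡ 1; y = λ·(11 - 1) - 5 ≡ 0. → (1, 0)
add G: (1, 0) + (11, 5). λ = (5 - 0)/(11 - 1) ≡ 5/10 mod 13. 10⁻¹ ≡ 4 (mod 13), so λ ≡ 7.
  x = λ² - 1 - 11 = 49 - 12 ≡ 11; y = λ·(1 - 11) - 0 ≡ 8. → (11, 8)
double: tangent at (11, 8): λ = (3·11² + 6)/(2·8) ≡ 5/3. 3⁻¹ ≡ 9 (mod 13) since 3·9 = 27 ≡ 1, so λ ≡ 5·9 ≡ 6.
  x = λ² - 11 - 11 = 36 - 22 ≡ 1; y = λ·(11 - 1) - 8 ≡ 0. → (1, 0)
add G: (1, 0) + (11, 5). λ = (5 - 0)/(11 - 1) ≡ 5/10 mod 13. 10⁻¹ ≡ 4 (mod 13) since 10·4 = 40 ≡ 1, so λ ≡ 7.
  x = λ² - 1 - 11 = 49 - 12 ≡ 11; y = λ·(1 - 11) - 0 ≡ 8. → (11, 8)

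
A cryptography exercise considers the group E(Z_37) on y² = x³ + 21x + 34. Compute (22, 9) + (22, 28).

O

The two points share x = 22 and their y-coordinates satisfy 9 + 28 ≡ 0 (mod 37), so they are inverses. Their sum is O.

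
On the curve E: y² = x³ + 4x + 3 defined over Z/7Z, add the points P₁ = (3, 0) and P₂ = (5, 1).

(3, 0) + (5, 1). λ = (1 - 0)/(5 - 3) ≡ 1/2 mod 7. 2⁻¹ ≡ 4 (mod 7) since 2·4 = 8 ≡ 1, so λ ≡ 4.
  x = λ² - 3 - 5 = 16 - 8 ≡ 1; y = λ·(3 - 1) - 0 ≡ 1. → (1, 1)

(1, 1)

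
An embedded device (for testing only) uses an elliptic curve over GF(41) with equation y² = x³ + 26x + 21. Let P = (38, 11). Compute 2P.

tangent at (38, 11): λ = (3·38² + 26)/(2·11) ≡ 12/22. 22⁻¹ ≡ 28 (mod 41) since 22·28 = 616 ≡ 1, so λ ≡ 12·28 ≡ 8.
  x = λ² - 38 - 38 = 64 - 76 ≡ 29; y = λ·(38 - 29) - 11 ≡ 20. → (29, 20)

(29, 20)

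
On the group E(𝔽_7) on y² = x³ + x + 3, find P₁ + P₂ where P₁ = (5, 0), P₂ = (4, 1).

(6, 1)

(5, 0) + (4, 1). λ = (1 - 0)/(4 - 5) ≡ 1/6 mod 7. 6⁻¹ ≡ 6 (mod 7), so λ ≡ 6.
  x = λ² - 5 - 4 = 36 - 9 ≡ 6; y = λ·(5 - 6) - 0 ≡ 1. → (6, 1)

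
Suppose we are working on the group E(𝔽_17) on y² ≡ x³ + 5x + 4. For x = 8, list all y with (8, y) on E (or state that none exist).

none

x³ + 5x + 4 = 556 ≡ 12 (mod 17).
12 is a non-residue mod 17; no y exists.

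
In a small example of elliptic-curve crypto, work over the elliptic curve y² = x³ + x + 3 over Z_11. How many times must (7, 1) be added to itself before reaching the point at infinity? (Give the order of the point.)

2P: tangent at (7, 1): λ = (3·7² + 1)/(2·1) ≡ 5/2. 2⁻¹ ≡ 6 (mod 11) since 2·6 = 12 ≡ 1, so λ ≡ 5·6 ≡ 8.
  x = λ² - 7 - 7 = 64 - 14 ≡ 6; y = λ·(7 - 6) - 1 ≡ 7. → (6, 7)
3P: (6, 7) + (7, 1). λ = (1 - 7)/(7 - 6) ≡ 5/1 mod 11. 1⁻¹ ≡ 1 (mod 11) since 1·1 = 1 ≡ 1, so λ ≡ 5.
  x = λ² - 6 - 7 = 25 - 13 ≡ 1; y = λ·(6 - 1) - 7 ≡ 7. → (1, 7)
4P: (1, 7) + (7, 1). λ = (1 - 7)/(7 - 1) ≡ 5/6 mod 11. 6⁻¹ ≡ 2 (mod 11), so λ ≡ 10.
  x = λ² - 1 - 7 = 100 - 8 ≡ 4; y = λ·(1 - 4) - 7 ≡ 7. → (4, 7)
5P: (4, 7) + (7, 1). λ = (1 - 7)/(7 - 4) ≡ 5/3 mod 11. 3⁻¹ ≡ 4 (mod 11) since 3·4 = 12 ≡ 1, so λ ≡ 9.
  x = λ² - 4 - 7 = 81 - 11 ≡ 4; y = λ·(4 - 4) - 7 ≡ 4. → (4, 4)
6P: (4, 4) + (7, 1). λ = (1 - 4)/(7 - 4) ≡ 8/3 mod 11. 3⁻¹ ≡ 4 (mod 11), so λ ≡ 10.
  x = λ² - 4 - 7 = 100 - 11 ≡ 1; y = λ·(4 - 1) - 4 ≡ 4. → (1, 4)
7P: (1, 4) + (7, 1). λ = (1 - 4)/(7 - 1) ≡ 8/6 mod 11. 6⁻¹ ≡ 2 (mod 11) since 6·2 = 12 ≡ 1, so λ ≡ 5.
  x = λ² - 1 - 7 = 25 - 8 ≡ 6; y = λ·(1 - 6) - 4 ≡ 4. → (6, 4)
8P: (6, 4) + (7, 1). λ = (1 - 4)/(7 - 6) ≡ 8/1 mod 11. 1⁻¹ ≡ 1 (mod 11), so λ ≡ 8.
  x = λ² - 6 - 7 = 64 - 13 ≡ 7; y = λ·(6 - 7) - 4 ≡ 10. → (7, 10)
9P: (7, 10) + (7, 1): same x and y₁ ≡ -y₂, so the sum is the point at infinity.
9P = the point at infinity, so the order is 9.

9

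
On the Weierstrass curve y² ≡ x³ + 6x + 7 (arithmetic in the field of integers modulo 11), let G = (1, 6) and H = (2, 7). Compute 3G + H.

(9, 3)

First 3G:
Repeated addition: build up to 3G.
2G: tangent at (1, 6): λ = (3·1² + 6)/(2·6) ≡ 9/1. 1⁻¹ ≡ 1 (mod 11), so λ ≡ 9·1 ≡ 9.
  x = λ² - 1 - 1 = 81 - 2 ≡ 2; y = λ·(1 - 2) - 6 ≡ 7. → (2, 7)
3G: (2, 7) + (1, 6). λ = (6 - 7)/(1 - 2) ≡ 10/10 mod 11. 10⁻¹ ≡ 10 (mod 11) since 10·10 = 100 ≡ 1, so λ ≡ 1.
  x = λ² - 2 - 1 = 1 - 3 ≡ 9; y = λ·(2 - 9) - 7 ≡ 8. → (9, 8)
3G = (9, 8).
Finally 3G + H:
(9, 8) + (2, 7). λ = (7 - 8)/(2 - 9) ≡ 10/4 mod 11. 4⁻¹ ≡ 3 (mod 11), so λ ≡ 8.
  x = λ² - 9 - 2 = 64 - 11 ≡ 9; y = λ·(9 - 9) - 8 ≡ 3. → (9, 3)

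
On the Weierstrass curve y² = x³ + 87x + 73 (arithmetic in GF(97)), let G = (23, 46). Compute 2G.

tangent at (23, 46): λ = (3·23² + 87)/(2·46) ≡ 25/92. 92⁻¹ ≡ 58 (mod 97), so λ ≡ 25·58 ≡ 92.
  x = λ² - 23 - 23 = 8464 - 46 ≡ 76; y = λ·(23 - 76) - 46 ≡ 25. → (76, 25)

(76, 25)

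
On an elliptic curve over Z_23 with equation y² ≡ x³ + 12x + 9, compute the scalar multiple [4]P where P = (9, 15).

O

Double-and-add on 4 = (100)₂. Start with P = (9, 15) for the leading 1-bit.
double: tangent at (9, 15): λ = (3·9² + 12)/(2·15) ≡ 2/7. 7⁻¹ ≡ 10 (mod 23), so λ ≡ 2·10 ≡ 20.
  x = λ² - 9 - 9 = 400 - 18 ≡ 14; y = λ·(9 - 14) - 15 ≡ 0. → (14, 0)
double: (14, 0) + (14, 0): same x and y₁ ≡ -y₂, so the sum is the point at infinity.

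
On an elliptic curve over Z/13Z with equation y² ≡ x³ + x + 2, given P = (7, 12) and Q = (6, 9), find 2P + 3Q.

First 2P:
Repeated addition: build up to 2P.
2P: tangent at (7, 12): λ = (3·7² + 1)/(2·12) ≡ 5/11. 11⁻¹ ≡ 6 (mod 13), so λ ≡ 5·6 ≡ 4.
  x = λ² - 7 - 7 = 16 - 14 ≡ 2; y = λ·(7 - 2) - 12 ≡ 8. → (2, 8)
2P = (2, 8).
Next 3Q:
Repeated addition: build up to 3Q.
2Q: tangent at (6, 9): λ = (3·6² + 1)/(2·9) ≡ 5/5. 5⁻¹ ≡ 8 (mod 13) since 5·8 = 40 ≡ 1, so λ ≡ 5·8 ≡ 1.
  x = λ² - 6 - 6 = 1 - 12 ≡ 2; y = λ·(6 - 2) - 9 ≡ 8. → (2, 8)
3Q: (2, 8) + (6, 9). λ = (9 - 8)/(6 - 2) ≡ 1/4 mod 13. 4⁻¹ ≡ 10 (mod 13), so λ ≡ 10.
  x = λ² - 2 - 6 = 100 - 8 ≡ 1; y = λ·(2 - 1) - 8 ≡ 2. → (1, 2)
3Q = (1, 2).
Finally 2P + 3Q:
(2, 8) + (1, 2). λ = (2 - 8)/(1 - 2) ≡ 7/12 mod 13. 12⁻¹ ≡ 12 (mod 13), so λ ≡ 6.
  x = λ² - 2 - 1 = 36 - 3 ≡ 7; y = λ·(2 - 7) - 8 ≡ 1. → (7, 1)

(7, 1)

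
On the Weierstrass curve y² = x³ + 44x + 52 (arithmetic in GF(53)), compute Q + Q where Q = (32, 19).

(35, 0)

tangent at (32, 19): λ = (3·32² + 44)/(2·19) ≡ 42/38. 38⁻¹ ≡ 7 (mod 53) since 38·7 = 266 ≡ 1, so λ ≡ 42·7 ≡ 29.
  x = λ² - 32 - 32 = 841 - 64 ≡ 35; y = λ·(32 - 35) - 19 ≡ 0. → (35, 0)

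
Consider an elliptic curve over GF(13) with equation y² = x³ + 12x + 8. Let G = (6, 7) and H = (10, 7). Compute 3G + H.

O

First 3G:
Repeated addition: build up to 3G.
2G: tangent at (6, 7): λ = (3·6² + 12)/(2·7) ≡ 3/1. 1⁻¹ ≡ 1 (mod 13), so λ ≡ 3·1 ≡ 3.
  x = λ² - 6 - 6 = 9 - 12 ≡ 10; y = λ·(6 - 10) - 7 ≡ 7. → (10, 7)
3G: (10, 7) + (6, 7). λ = (7 - 7)/(6 - 10) ≡ 0/9 mod 13. 9⁻¹ ≡ 3 (mod 13) since 9·3 = 27 ≡ 1, so λ ≡ 0.
  x = λ² - 10 - 6 = 0 - 16 ≡ 10; y = λ·(10 - 10) - 7 ≡ 6. → (10, 6)
3G = (10, 6).
Finally 3G + H:
(10, 6) + (10, 7): same x and y₁ ≡ -y₂, so the sum is the point at infinity.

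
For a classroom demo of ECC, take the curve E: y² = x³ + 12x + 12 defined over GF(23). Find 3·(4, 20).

Write G = (4, 20).
Repeated addition: build up to 3G.
2G: tangent at (4, 20): λ = (3·4² + 12)/(2·20) ≡ 14/17. 17⁻¹ ≡ 19 (mod 23) since 17·19 = 323 ≡ 1, so λ ≡ 14·19 ≡ 13.
  x = λ² - 4 - 4 = 169 - 8 ≡ 0; y = λ·(4 - 0) - 20 ≡ 9. → (0, 9)
3G: (0, 9) + (4, 20). λ = (20 - 9)/(4 - 0) ≡ 11/4 mod 23. 4⁻¹ ≡ 6 (mod 23), so λ ≡ 20.
  x = λ² - 0 - 4 = 400 - 4 ≡ 5; y = λ·(0 - 5) - 9 ≡ 6. → (5, 6)

(5, 6)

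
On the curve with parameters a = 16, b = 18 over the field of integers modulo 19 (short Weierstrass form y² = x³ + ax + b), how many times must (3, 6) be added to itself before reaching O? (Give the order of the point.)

2P: tangent at (3, 6): λ = (3·3² + 16)/(2·6) ≡ 5/12. 12⁻¹ ≡ 8 (mod 19), so λ ≡ 5·8 ≡ 2.
  x = λ² - 3 - 3 = 4 - 6 ≡ 17; y = λ·(3 - 17) - 6 ≡ 4. → (17, 4)
3P: (17, 4) + (3, 6). λ = (6 - 4)/(3 - 17) ≡ 2/5 mod 19. 5⁻¹ ≡ 4 (mod 19), so λ ≡ 8.
  x = λ² - 17 - 3 = 64 - 20 ≡ 6; y = λ·(17 - 6) - 4 ≡ 8. → (6, 8)
4P: (6, 8) + (3, 6). λ = (6 - 8)/(3 - 6) ≡ 17/16 mod 19. 16⁻¹ ≡ 6 (mod 19) since 16·6 = 96 ≡ 1, so λ ≡ 7.
  x = λ² - 6 - 3 = 49 - 9 ≡ 2; y = λ·(6 - 2) - 8 ≡ 1. → (2, 1)
5P: (2, 1) + (3, 6). λ = (6 - 1)/(3 - 2) ≡ 5/1 mod 19. 1⁻¹ ≡ 1 (mod 19), so λ ≡ 5.
  x = λ² - 2 - 3 = 25 - 5 ≡ 1; y = λ·(2 - 1) - 1 ≡ 4. → (1, 4)
6P: (1, 4) + (3, 6). λ = (6 - 4)/(3 - 1) ≡ 2/2 mod 19. 2⁻¹ ≡ 10 (mod 19) since 2·10 = 20 ≡ 1, so λ ≡ 1.
  x = λ² - 1 - 3 = 1 - 4 ≡ 16; y = λ·(1 - 16) - 4 ≡ 0. → (16, 0)
7P: (16, 0) + (3, 6). λ = (6 - 0)/(3 - 16) ≡ 6/6 mod 19. 6⁻¹ ≡ 16 (mod 19) since 6·16 = 96 ≡ 1, so λ ≡ 1.
  x = λ² - 16 - 3 = 1 - 19 ≡ 1; y = λ·(16 - 1) - 0 ≡ 15. → (1, 15)
8P: (1, 15) + (3, 6). λ = (6 - 15)/(3 - 1) ≡ 10/2 mod 19. 2⁻¹ ≡ 10 (mod 19) since 2·10 = 20 ≡ 1, so λ ≡ 5.
  x = λ² - 1 - 3 = 25 - 4 ≡ 2; y = λ·(1 - 2) - 15 ≡ 18. → (2, 18)
9P: (2, 18) + (3, 6). λ = (6 - 18)/(3 - 2) ≡ 7/1 mod 19. 1⁻¹ ≡ 1 (mod 19), so λ ≡ 7.
  x = λ² - 2 - 3 = 49 - 5 ≡ 6; y = λ·(2 - 6) - 18 ≡ 11. → (6, 11)
10P: (6, 11) + (3, 6). λ = (6 - 11)/(3 - 6) ≡ 14/16 mod 19. 16⁻¹ ≡ 6 (mod 19), so λ ≡ 8.
  x = λ² - 6 - 3 = 64 - 9 ≡ 17; y = λ·(6 - 17) - 11 ≡ 15. → (17, 15)
11P: (17, 15) + (3, 6). λ = (6 - 15)/(3 - 17) ≡ 10/5 mod 19. 5⁻¹ ≡ 4 (mod 19), so λ ≡ 2.
  x = λ² - 17 - 3 = 4 - 20 ≡ 3; y = λ·(17 - 3) - 15 ≡ 13. → (3, 13)
12P: (3, 13) + (3, 6): same x and y₁ ≡ -y₂, so the sum is O.
12P = O, so the order is 12.

12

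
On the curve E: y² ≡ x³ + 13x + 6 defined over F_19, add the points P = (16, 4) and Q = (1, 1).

(18, 7)

(16, 4) + (1, 1). λ = (1 - 4)/(1 - 16) ≡ 16/4 mod 19. 4⁻¹ ≡ 5 (mod 19), so λ ≡ 4.
  x = λ² - 16 - 1 = 16 - 17 ≡ 18; y = λ·(16 - 18) - 4 ≡ 7. → (18, 7)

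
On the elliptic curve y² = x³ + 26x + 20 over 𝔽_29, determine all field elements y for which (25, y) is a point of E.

x³ + 26x + 20 = 16295 ≡ 26 (mod 29).
26 is a non-residue mod 29; no y exists.

none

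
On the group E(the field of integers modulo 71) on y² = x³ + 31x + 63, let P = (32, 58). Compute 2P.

tangent at (32, 58): λ = (3·32² + 31)/(2·58) ≡ 50/45. 45⁻¹ ≡ 30 (mod 71) since 45·30 = 1350 ≡ 1, so λ ≡ 50·30 ≡ 9.
  x = λ² - 32 - 32 = 81 - 64 ≡ 17; y = λ·(32 - 17) - 58 ≡ 6. → (17, 6)

(17, 6)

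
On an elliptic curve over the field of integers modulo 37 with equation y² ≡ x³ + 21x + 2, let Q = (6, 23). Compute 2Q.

(29, 5)

tangent at (6, 23): λ = (3·6² + 21)/(2·23) ≡ 18/9. 9⁻¹ ≡ 33 (mod 37), so λ ≡ 18·33 ≡ 2.
  x = λ² - 6 - 6 = 4 - 12 ≡ 29; y = λ·(6 - 29) - 23 ≡ 5. → (29, 5)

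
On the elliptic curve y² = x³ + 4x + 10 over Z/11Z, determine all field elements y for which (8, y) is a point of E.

x³ + 4x + 10 = 554 ≡ 4 (mod 11).
Square roots of 4 mod 11: 2 and 9 (since 2² = 4 ≡ 4).

2, 9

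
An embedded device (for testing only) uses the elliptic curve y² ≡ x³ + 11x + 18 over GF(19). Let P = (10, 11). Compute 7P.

(7, 1)

Repeated addition: build up to 7P.
2P: tangent at (10, 11): λ = (3·10² + 11)/(2·11) ≡ 7/3. 3⁻¹ ≡ 13 (mod 19), so λ ≡ 7·13 ≡ 15.
  x = λ² - 10 - 10 = 225 - 20 ≡ 15; y = λ·(10 - 15) - 11 ≡ 9. → (15, 9)
3P: (15, 9) + (10, 11). λ = (11 - 9)/(10 - 15) ≡ 2/14 mod 19. 14⁻¹ ≡ 15 (mod 19), so λ ≡ 11.
  x = λ² - 15 - 10 = 121 - 25 ≡ 1; y = λ·(15 - 1) - 9 ≡ 12. → (1, 12)
4P: (1, 12) + (10, 11). λ = (11 - 12)/(10 - 1) ≡ 18/9 mod 19. 9⁻¹ ≡ 17 (mod 19), so λ ≡ 2.
  x = λ² - 1 - 10 = 4 - 11 ≡ 12; y = λ·(1 - 12) - 12 ≡ 4. → (12, 4)
5P: (12, 4) + (10, 11). λ = (11 - 4)/(10 - 12) ≡ 7/17 mod 19. 17⁻¹ ≡ 9 (mod 19) since 17·9 = 153 ≡ 1, so λ ≡ 6.
  x = λ² - 12 - 10 = 36 - 22 ≡ 14; y = λ·(12 - 14) - 4 ≡ 3. → (14, 3)
6P: (14, 3) + (10, 11). λ = (11 - 3)/(10 - 14) ≡ 8/15 mod 19. 15⁻¹ ≡ 14 (mod 19), so λ ≡ 17.
  x = λ² - 14 - 10 = 289 - 24 ≡ 18; y = λ·(14 - 18) - 3 ≡ 5. → (18, 5)
7P: (18, 5) + (10, 11). λ = (11 - 5)/(10 - 18) ≡ 6/11 mod 19. 11⁻¹ ≡ 7 (mod 19) since 11·7 = 77 ≡ 1, so λ ≡ 4.
  x = λ² - 18 - 10 = 16 - 28 ≡ 7; y = λ·(18 - 7) - 5 ≡ 1. → (7, 1)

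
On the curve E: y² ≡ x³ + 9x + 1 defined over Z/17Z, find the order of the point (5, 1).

7

2P: tangent at (5, 1): λ = (3·5² + 9)/(2·1) ≡ 16/2. 2⁻¹ ≡ 9 (mod 17) since 2·9 = 18 ≡ 1, so λ ≡ 16·9 ≡ 8.
  x = λ² - 5 - 5 = 64 - 10 ≡ 3; y = λ·(5 - 3) - 1 ≡ 15. → (3, 15)
3P: (3, 15) + (5, 1). λ = (1 - 15)/(5 - 3) ≡ 3/2 mod 17. 2⁻¹ ≡ 9 (mod 17) since 2·9 = 18 ≡ 1, so λ ≡ 10.
  x = λ² - 3 - 5 = 100 - 8 ≡ 7; y = λ·(3 - 7) - 15 ≡ 13. → (7, 13)
4P: (7, 13) + (5, 1). λ = (1 - 13)/(5 - 7) ≡ 5/15 mod 17. 15⁻¹ ≡ 8 (mod 17) since 15·8 = 120 ≡ 1, so λ ≡ 6.
  x = λ² - 7 - 5 = 36 - 12 ≡ 7; y = λ·(7 - 7) - 13 ≡ 4. → (7, 4)
5P: (7, 4) + (5, 1). λ = (1 - 4)/(5 - 7) ≡ 14/15 mod 17. 15⁻¹ ≡ 8 (mod 17), so λ ≡ 10.
  x = λ² - 7 - 5 = 100 - 12 ≡ 3; y = λ·(7 - 3) - 4 ≡ 2. → (3, 2)
6P: (3, 2) + (5, 1). λ = (1 - 2)/(5 - 3) ≡ 16/2 mod 17. 2⁻¹ ≡ 9 (mod 17), so λ ≡ 8.
  x = λ² - 3 - 5 = 64 - 8 ≡ 5; y = λ·(3 - 5) - 2 ≡ 16. → (5, 16)
7P: (5, 16) + (5, 1): same x and y₁ ≡ -y₂, so the sum is O.
7P = O, so the order is 7.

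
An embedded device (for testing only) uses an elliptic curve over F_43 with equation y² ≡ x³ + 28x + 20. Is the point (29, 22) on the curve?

y² = 22² ≡ 11; x³ + 28x + 20 = 25221 ≡ 23 (mod 43). 11 ≠ 23.

no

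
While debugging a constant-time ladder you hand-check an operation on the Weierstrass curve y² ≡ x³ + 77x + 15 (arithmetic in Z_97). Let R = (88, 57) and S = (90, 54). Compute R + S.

(88, 57) + (90, 54). λ = (54 - 57)/(90 - 88) ≡ 94/2 mod 97. 2⁻¹ ≡ 49 (mod 97), so λ ≡ 47.
  x = λ² - 88 - 90 = 2209 - 178 ≡ 91; y = λ·(88 - 91) - 57 ≡ 93. → (91, 93)

(91, 93)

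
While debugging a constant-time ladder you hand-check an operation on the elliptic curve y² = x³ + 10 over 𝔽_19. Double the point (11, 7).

tangent at (11, 7): λ = (3·11² + 0)/(2·7) ≡ 2/14. 14⁻¹ ≡ 15 (mod 19), so λ ≡ 2·15 ≡ 11.
  x = λ² - 11 - 11 = 121 - 22 ≡ 4; y = λ·(11 - 4) - 7 ≡ 13. → (4, 13)

(4, 13)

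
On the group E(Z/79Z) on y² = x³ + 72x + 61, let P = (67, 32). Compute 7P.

Double-and-add on 7 = (111)₂. Start with P = (67, 32) for the leading 1-bit.
double: tangent at (67, 32): λ = (3·67² + 72)/(2·32) ≡ 30/64. 64⁻¹ ≡ 21 (mod 79), so λ ≡ 30·21 ≡ 77.
  x = λ² - 67 - 67 = 5929 - 134 ≡ 28; y = λ·(67 - 28) - 32 ≡ 48. → (28, 48)
add P: (28, 48) + (67, 32). λ = (32 - 48)/(67 - 28) ≡ 63/39 mod 79. 39⁻¹ ≡ 77 (mod 79), so λ ≡ 32.
  x = λ² - 28 - 67 = 1024 - 95 ≡ 60; y = λ·(28 - 60) - 48 ≡ 34. → (60, 34)
double: tangent at (60, 34): λ = (3·60² + 72)/(2·34) ≡ 49/68. 68⁻¹ ≡ 43 (mod 79), so λ ≡ 49·43 ≡ 53.
  x = λ² - 60 - 60 = 2809 - 120 ≡ 3; y = λ·(60 - 3) - 34 ≡ 64. → (3, 64)
add P: (3, 64) + (67, 32). λ = (32 - 64)/(67 - 3) ≡ 47/64 mod 79. 64⁻¹ ≡ 21 (mod 79), so λ ≡ 39.
  x = λ² - 3 - 67 = 1521 - 70 ≡ 29; y = λ·(3 - 29) - 64 ≡ 28. → (29, 28)

(29, 28)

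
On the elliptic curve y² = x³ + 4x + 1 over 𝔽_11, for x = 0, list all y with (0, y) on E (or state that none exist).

x³ + 4x + 1 = 1 ≡ 1 (mod 11).
Square roots of 1 mod 11: 1 and 10 (since 1² = 1 ≡ 1).

1, 10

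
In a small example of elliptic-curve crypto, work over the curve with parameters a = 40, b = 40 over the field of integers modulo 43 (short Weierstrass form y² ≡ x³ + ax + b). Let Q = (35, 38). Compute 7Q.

(39, 26)

Repeated addition: build up to 7Q.
2Q: tangent at (35, 38): λ = (3·35² + 40)/(2·38) ≡ 17/33. 33⁻¹ ≡ 30 (mod 43) since 33·30 = 990 ≡ 1, so λ ≡ 17·30 ≡ 37.
  x = λ² - 35 - 35 = 1369 - 70 ≡ 9; y = λ·(35 - 9) - 38 ≡ 21. → (9, 21)
3Q: (9, 21) + (35, 38). λ = (38 - 21)/(35 - 9) ≡ 17/26 mod 43. 26⁻¹ ≡ 5 (mod 43) since 26·5 = 130 ≡ 1, so λ ≡ 42.
  x = λ² - 9 - 35 = 1764 - 44 ≡ 0; y = λ·(9 - 0) - 21 ≡ 13. → (0, 13)
4Q: (0, 13) + (35, 38). λ = (38 - 13)/(35 - 0) ≡ 25/35 mod 43. 35⁻¹ ≡ 16 (mod 43), so λ ≡ 13.
  x = λ² - 0 - 35 = 169 - 35 ≡ 5; y = λ·(0 - 5) - 13 ≡ 8. → (5, 8)
5Q: (5, 8) + (35, 38). λ = (38 - 8)/(35 - 5) ≡ 30/30 mod 43. 30⁻¹ ≡ 33 (mod 43), so λ ≡ 1.
  x = λ² - 5 - 35 = 1 - 40 ≡ 4; y = λ·(5 - 4) - 8 ≡ 36. → (4, 36)
6Q: (4, 36) + (35, 38). λ = (38 - 36)/(35 - 4) ≡ 2/31 mod 43. 31⁻¹ ≡ 25 (mod 43), so λ ≡ 7.
  x = λ² - 4 - 35 = 49 - 39 ≡ 10; y = λ·(4 - 10) - 36 ≡ 8. → (10, 8)
7Q: (10, 8) + (35, 38). λ = (38 - 8)/(35 - 10) ≡ 30/25 mod 43. 25⁻¹ ≡ 31 (mod 43) since 25·31 = 775 ≡ 1, so λ ≡ 27.
  x = λ² - 10 - 35 = 729 - 45 ≡ 39; y = λ·(10 - 39) - 8 ≡ 26. → (39, 26)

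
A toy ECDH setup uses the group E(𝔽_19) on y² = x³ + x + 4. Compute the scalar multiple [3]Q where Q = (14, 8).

Repeated addition: build up to 3Q.
2Q: tangent at (14, 8): λ = (3·14² + 1)/(2·8) ≡ 0/16. 16⁻¹ ≡ 6 (mod 19) since 16·6 = 96 ≡ 1, so λ ≡ 0·6 ≡ 0.
  x = λ² - 14 - 14 = 0 - 28 ≡ 10; y = λ·(14 - 10) - 8 ≡ 11. → (10, 11)
3Q: (10, 11) + (14, 8). λ = (8 - 11)/(14 - 10) ≡ 16/4 mod 19. 4⁻¹ ≡ 5 (mod 19), so λ ≡ 4.
  x = λ² - 10 - 14 = 16 - 24 ≡ 11; y = λ·(10 - 11) - 11 ≡ 4. → (11, 4)

(11, 4)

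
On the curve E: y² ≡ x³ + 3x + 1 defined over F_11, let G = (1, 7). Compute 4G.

Double-and-add on 4 = (100)₂. Start with G = (1, 7) for the leading 1-bit.
double: tangent at (1, 7): λ = (3·1² + 3)/(2·7) ≡ 6/3. 3⁻¹ ≡ 4 (mod 11) since 3·4 = 12 ≡ 1, so λ ≡ 6·4 ≡ 2.
  x = λ² - 1 - 1 = 4 - 2 ≡ 2; y = λ·(1 - 2) - 7 ≡ 2. → (2, 2)
double: tangent at (2, 2): λ = (3·2² + 3)/(2·2) ≡ 4/4. 4⁻¹ ≡ 3 (mod 11) since 4·3 = 12 ≡ 1, so λ ≡ 4·3 ≡ 1.
  x = λ² - 2 - 2 = 1 - 4 ≡ 8; y = λ·(2 - 8) - 2 ≡ 3. → (8, 3)

(8, 3)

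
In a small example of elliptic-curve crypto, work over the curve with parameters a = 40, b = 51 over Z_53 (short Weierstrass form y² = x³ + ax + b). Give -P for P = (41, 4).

(41, 49)

-(41, 4) = (41, -4 mod 53) = (41, 49).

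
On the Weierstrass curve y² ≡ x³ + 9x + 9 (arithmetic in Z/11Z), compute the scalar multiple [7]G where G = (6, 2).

(0, 8)

Double-and-add on 7 = (111)₂. Start with G = (6, 2) for the leading 1-bit.
double: tangent at (6, 2): λ = (3·6² + 9)/(2·2) ≡ 7/4. 4⁻¹ ≡ 3 (mod 11), so λ ≡ 7·3 ≡ 10.
  x = λ² - 6 - 6 = 100 - 12 ≡ 0; y = λ·(6 - 0) - 2 ≡ 3. → (0, 3)
add G: (0, 3) + (6, 2). λ = (2 - 3)/(6 - 0) ≡ 10/6 mod 11. 6⁻¹ ≡ 2 (mod 11), so λ ≡ 9.
  x = λ² - 0 - 6 = 81 - 6 ≡ 9; y = λ·(0 - 9) - 3 ≡ 4. → (9, 4)
double: tangent at (9, 4): λ = (3·9² + 9)/(2·4) ≡ 10/8. 8⁻¹ ≡ 7 (mod 11), so λ ≡ 10·7 ≡ 4.
  x = λ² - 9 - 9 = 16 - 18 ≡ 9; y = λ·(9 - 9) - 4 ≡ 7. → (9, 7)
add G: (9, 7) + (6, 2). λ = (2 - 7)/(6 - 9) ≡ 6/8 mod 11. 8⁻¹ ≡ 7 (mod 11) since 8·7 = 56 ≡ 1, so λ ≡ 9.
  x = λ² - 9 - 6 = 81 - 15 ≡ 0; y = λ·(9 - 0) - 7 ≡ 8. → (0, 8)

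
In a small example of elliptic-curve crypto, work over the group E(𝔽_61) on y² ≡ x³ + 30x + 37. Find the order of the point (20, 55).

2P: tangent at (20, 55): λ = (3·20² + 30)/(2·55) ≡ 10/49. 49⁻¹ ≡ 5 (mod 61) since 49·5 = 245 ≡ 1, so λ ≡ 10·5 ≡ 50.
  x = λ² - 20 - 20 = 2500 - 40 ≡ 20; y = λ·(20 - 20) - 55 ≡ 6. → (20, 6)
3P: (20, 6) + (20, 55): same x and y₁ ≡ -y₂, so the sum is the point at infinity.
3P = the point at infinity, so the order is 3.

3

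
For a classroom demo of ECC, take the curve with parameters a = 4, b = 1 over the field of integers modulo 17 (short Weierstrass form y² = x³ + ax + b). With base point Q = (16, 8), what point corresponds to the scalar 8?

(10, 2)

Repeated addition: build up to 8Q.
2Q: tangent at (16, 8): λ = (3·16² + 4)/(2·8) ≡ 7/16. 16⁻¹ ≡ 16 (mod 17), so λ ≡ 7·16 ≡ 10.
  x = λ² - 16 - 16 = 100 - 32 ≡ 0; y = λ·(16 - 0) - 8 ≡ 16. → (0, 16)
3Q: (0, 16) + (16, 8). λ = (8 - 16)/(16 - 0) ≡ 9/16 mod 17. 16⁻¹ ≡ 16 (mod 17), so λ ≡ 8.
  x = λ² - 0 - 16 = 64 - 16 ≡ 14; y = λ·(0 - 14) - 16 ≡ 8. → (14, 8)
4Q: (14, 8) + (16, 8). λ = (8 - 8)/(16 - 14) ≡ 0/2 mod 17. 2⁻¹ ≡ 9 (mod 17), so λ ≡ 0.
  x = λ² - 14 - 16 = 0 - 30 ≡ 4; y = λ·(14 - 4) - 8 ≡ 9. → (4, 9)
5Q: (4, 9) + (16, 8). λ = (8 - 9)/(16 - 4) ≡ 16/12 mod 17. 12⁻¹ ≡ 10 (mod 17) since 12·10 = 120 ≡ 1, so λ ≡ 7.
  x = λ² - 4 - 16 = 49 - 20 ≡ 12; y = λ·(4 - 12) - 9 ≡ 3. → (12, 3)
6Q: (12, 3) + (16, 8). λ = (8 - 3)/(16 - 12) ≡ 5/4 mod 17. 4⁻¹ ≡ 13 (mod 17) since 4·13 = 52 ≡ 1, so λ ≡ 14.
  x = λ² - 12 - 16 = 196 - 28 ≡ 15; y = λ·(12 - 15) - 3 ≡ 6. → (15, 6)
7Q: (15, 6) + (16, 8). λ = (8 - 6)/(16 - 15) ≡ 2/1 mod 17. 1⁻¹ ≡ 1 (mod 17), so λ ≡ 2.
  x = λ² - 15 - 16 = 4 - 31 ≡ 7; y = λ·(15 - 7) - 6 ≡ 10. → (7, 10)
8Q: (7, 10) + (16, 8). λ = (8 - 10)/(16 - 7) ≡ 15/9 mod 17. 9⁻¹ ≡ 2 (mod 17), so λ ≡ 13.
  x = λ² - 7 - 16 = 169 - 23 ≡ 10; y = λ·(7 - 10) - 10 ≡ 2. → (10, 2)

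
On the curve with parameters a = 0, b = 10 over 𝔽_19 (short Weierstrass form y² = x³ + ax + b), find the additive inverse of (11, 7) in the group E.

-(11, 7) = (11, -7 mod 19) = (11, 12).

(11, 12)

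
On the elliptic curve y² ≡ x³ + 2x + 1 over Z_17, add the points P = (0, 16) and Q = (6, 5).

(12, 6)

(0, 16) + (6, 5). λ = (5 - 16)/(6 - 0) ≡ 6/6 mod 17. 6⁻¹ ≡ 3 (mod 17), so λ ≡ 1.
  x = λ² - 0 - 6 = 1 - 6 ≡ 12; y = λ·(0 - 12) - 16 ≡ 6. → (12, 6)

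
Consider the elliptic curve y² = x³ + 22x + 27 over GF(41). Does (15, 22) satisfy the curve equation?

y² = 22² ≡ 33; x³ + 22x + 27 = 3732 ≡ 1 (mod 41). 33 ≠ 1.

no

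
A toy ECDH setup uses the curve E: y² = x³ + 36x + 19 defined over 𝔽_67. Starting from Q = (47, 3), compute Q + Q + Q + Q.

Double-and-add on 4 = (100)₂. Start with Q = (47, 3) for the leading 1-bit.
double: tangent at (47, 3): λ = (3·47² + 36)/(2·3) ≡ 30/6. 6⁻¹ ≡ 56 (mod 67) since 6·56 = 336 ≡ 1, so λ ≡ 30·56 ≡ 5.
  x = λ² - 47 - 47 = 25 - 94 ≡ 65; y = λ·(47 - 65) - 3 ≡ 41. → (65, 41)
double: tangent at (65, 41): λ = (3·65² + 36)/(2·41) ≡ 48/15. 15⁻¹ ≡ 9 (mod 67) since 15·9 = 135 ≡ 1, so λ ≡ 48·9 ≡ 30.
  x = λ² - 65 - 65 = 900 - 130 ≡ 33; y = λ·(65 - 33) - 41 ≡ 48. → (33, 48)

(33, 48)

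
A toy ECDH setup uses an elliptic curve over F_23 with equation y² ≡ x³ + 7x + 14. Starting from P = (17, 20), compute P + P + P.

Repeated addition: build up to 3P.
2P: tangent at (17, 20): λ = (3·17² + 7)/(2·20) ≡ 0/17. 17⁻¹ ≡ 19 (mod 23), so λ ≡ 0·19 ≡ 0.
  x = λ² - 17 - 17 = 0 - 34 ≡ 12; y = λ·(17 - 12) - 20 ≡ 3. → (12, 3)
3P: (12, 3) + (17, 20). λ = (20 - 3)/(17 - 12) ≡ 17/5 mod 23. 5⁻¹ ≡ 14 (mod 23) since 5·14 = 70 ≡ 1, so λ ≡ 8.
  x = λ² - 12 - 17 = 64 - 29 ≡ 12; y = λ·(12 - 12) - 3 ≡ 20. → (12, 20)

(12, 20)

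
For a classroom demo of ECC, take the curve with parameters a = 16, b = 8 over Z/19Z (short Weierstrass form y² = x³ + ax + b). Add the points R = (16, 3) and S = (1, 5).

(7, 11)

(16, 3) + (1, 5). λ = (5 - 3)/(1 - 16) ≡ 2/4 mod 19. 4⁻¹ ≡ 5 (mod 19), so λ ≡ 10.
  x = λ² - 16 - 1 = 100 - 17 ≡ 7; y = λ·(16 - 7) - 3 ≡ 11. → (7, 11)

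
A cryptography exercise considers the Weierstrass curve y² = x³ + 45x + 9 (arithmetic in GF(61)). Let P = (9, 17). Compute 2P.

(28, 23)

tangent at (9, 17): λ = (3·9² + 45)/(2·17) ≡ 44/34. 34⁻¹ ≡ 9 (mod 61), so λ ≡ 44·9 ≡ 30.
  x = λ² - 9 - 9 = 900 - 18 ≡ 28; y = λ·(9 - 28) - 17 ≡ 23. → (28, 23)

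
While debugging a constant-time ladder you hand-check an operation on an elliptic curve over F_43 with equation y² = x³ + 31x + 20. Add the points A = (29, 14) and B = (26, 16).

(41, 37)

(29, 14) + (26, 16). λ = (16 - 14)/(26 - 29) ≡ 2/40 mod 43. 40⁻¹ ≡ 14 (mod 43), so λ ≡ 28.
  x = λ² - 29 - 26 = 784 - 55 ≡ 41; y = λ·(29 - 41) - 14 ≡ 37. → (41, 37)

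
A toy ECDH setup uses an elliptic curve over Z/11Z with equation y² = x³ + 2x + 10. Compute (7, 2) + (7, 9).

The two points share x = 7 and their y-coordinates satisfy 2 + 9 ≡ 0 (mod 11), so they are inverses. Their sum is ∞.

O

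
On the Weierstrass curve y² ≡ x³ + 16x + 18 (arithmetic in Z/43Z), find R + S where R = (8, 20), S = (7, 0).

(41, 8)

(8, 20) + (7, 0). λ = (0 - 20)/(7 - 8) ≡ 23/42 mod 43. 42⁻¹ ≡ 42 (mod 43), so λ ≡ 20.
  x = λ² - 8 - 7 = 400 - 15 ≡ 41; y = λ·(8 - 41) - 20 ≡ 8. → (41, 8)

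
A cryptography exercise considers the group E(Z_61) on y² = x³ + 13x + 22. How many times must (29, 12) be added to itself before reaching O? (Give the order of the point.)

10

2P: tangent at (29, 12): λ = (3·29² + 13)/(2·12) ≡ 35/24. 24⁻¹ ≡ 28 (mod 61) since 24·28 = 672 ≡ 1, so λ ≡ 35·28 ≡ 4.
  x = λ² - 29 - 29 = 16 - 58 ≡ 19; y = λ·(29 - 19) - 12 ≡ 28. → (19, 28)
3P: (19, 28) + (29, 12). λ = (12 - 28)/(29 - 19) ≡ 45/10 mod 61. 10⁻¹ ≡ 55 (mod 61) since 10·55 = 550 ≡ 1, so λ ≡ 35.
  x = λ² - 19 - 29 = 1225 - 48 ≡ 18; y = λ·(19 - 18) - 28 ≡ 7. → (18, 7)
4P: (18, 7) + (29, 12). λ = (12 - 7)/(29 - 18) ≡ 5/11 mod 61. 11⁻¹ ≡ 50 (mod 61) since 11·50 = 550 ≡ 1, so λ ≡ 6.
  x = λ² - 18 - 29 = 36 - 47 ≡ 50; y = λ·(18 - 50) - 7 ≡ 45. → (50, 45)
5P: (50, 45) + (29, 12). λ = (12 - 45)/(29 - 50) ≡ 28/40 mod 61. 40⁻¹ ≡ 29 (mod 61), so λ ≡ 19.
  x = λ² - 50 - 29 = 361 - 79 ≡ 38; y = λ·(50 - 38) - 45 ≡ 0. → (38, 0)
6P: (38, 0) + (29, 12). λ = (12 - 0)/(29 - 38) ≡ 12/52 mod 61. 52⁻¹ ≡ 27 (mod 61), so λ ≡ 19.
  x = λ² - 38 - 29 = 361 - 67 ≡ 50; y = λ·(38 - 50) - 0 ≡ 16. → (50, 16)
7P: (50, 16) + (29, 12). λ = (12 - 16)/(29 - 50) ≡ 57/40 mod 61. 40⁻¹ ≡ 29 (mod 61), so λ ≡ 6.
  x = λ² - 50 - 29 = 36 - 79 ≡ 18; y = λ·(50 - 18) - 16 ≡ 54. → (18, 54)
8P: (18, 54) + (29, 12). λ = (12 - 54)/(29 - 18) ≡ 19/11 mod 61. 11⁻¹ ≡ 50 (mod 61) since 11·50 = 550 ≡ 1, so λ ≡ 35.
  x = λ² - 18 - 29 = 1225 - 47 ≡ 19; y = λ·(18 - 19) - 54 ≡ 33. → (19, 33)
9P: (19, 33) + (29, 12). λ = (12 - 33)/(29 - 19) ≡ 40/10 mod 61. 10⁻¹ ≡ 55 (mod 61), so λ ≡ 4.
  x = λ² - 19 - 29 = 16 - 48 ≡ 29; y = λ·(19 - 29) - 33 ≡ 49. → (29, 49)
10P: (29, 49) + (29, 12): same x and y₁ ≡ -y₂, so the sum is O.
10P = O, so the order is 10.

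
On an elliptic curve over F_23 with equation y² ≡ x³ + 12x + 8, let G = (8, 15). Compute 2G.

tangent at (8, 15): λ = (3·8² + 12)/(2·15) ≡ 20/7. 7⁻¹ ≡ 10 (mod 23), so λ ≡ 20·10 ≡ 16.
  x = λ² - 8 - 8 = 256 - 16 ≡ 10; y = λ·(8 - 10) - 15 ≡ 22. → (10, 22)

(10, 22)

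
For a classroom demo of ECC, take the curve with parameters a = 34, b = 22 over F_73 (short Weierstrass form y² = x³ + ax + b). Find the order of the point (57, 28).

5

2P: tangent at (57, 28): λ = (3·57² + 34)/(2·28) ≡ 72/56. 56⁻¹ ≡ 30 (mod 73) since 56·30 = 1680 ≡ 1, so λ ≡ 72·30 ≡ 43.
  x = λ² - 57 - 57 = 1849 - 114 ≡ 56; y = λ·(57 - 56) - 28 ≡ 15. → (56, 15)
3P: (56, 15) + (57, 28). λ = (28 - 15)/(57 - 56) ≡ 13/1 mod 73. 1⁻¹ ≡ 1 (mod 73), so λ ≡ 13.
  x = λ² - 56 - 57 = 169 - 113 ≡ 56; y = λ·(56 - 56) - 15 ≡ 58. → (56, 58)
4P: (56, 58) + (57, 28). λ = (28 - 58)/(57 - 56) ≡ 43/1 mod 73. 1⁻¹ ≡ 1 (mod 73) since 1·1 = 1 ≡ 1, so λ ≡ 43.
  x = λ² - 56 - 57 = 1849 - 113 ≡ 57; y = λ·(56 - 57) - 58 ≡ 45. → (57, 45)
5P: (57, 45) + (57, 28): same x and y₁ ≡ -y₂, so the sum is the point at infinity.
5P = the point at infinity, so the order is 5.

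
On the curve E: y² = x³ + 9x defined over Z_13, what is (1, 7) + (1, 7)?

tangent at (1, 7): λ = (3·1² + 9)/(2·7) ≡ 12/1. 1⁻¹ ≡ 1 (mod 13), so λ ≡ 12·1 ≡ 12.
  x = λ² - 1 - 1 = 144 - 2 ≡ 12; y = λ·(1 - 12) - 7 ≡ 4. → (12, 4)

(12, 4)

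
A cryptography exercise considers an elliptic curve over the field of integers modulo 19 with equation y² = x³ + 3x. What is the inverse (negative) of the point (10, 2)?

(10, 17)

-(10, 2) = (10, -2 mod 19) = (10, 17).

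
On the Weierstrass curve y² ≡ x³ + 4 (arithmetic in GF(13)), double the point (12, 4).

tangent at (12, 4): λ = (3·12² + 0)/(2·4) ≡ 3/8. 8⁻¹ ≡ 5 (mod 13), so λ ≡ 3·5 ≡ 2.
  x = λ² - 12 - 12 = 4 - 24 ≡ 6; y = λ·(12 - 6) - 4 ≡ 8. → (6, 8)

(6, 8)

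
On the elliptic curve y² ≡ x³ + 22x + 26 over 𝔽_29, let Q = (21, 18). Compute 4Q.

(10, 12)

Repeated addition: build up to 4Q.
2Q: tangent at (21, 18): λ = (3·21² + 22)/(2·18) ≡ 11/7. 7⁻¹ ≡ 25 (mod 29), so λ ≡ 11·25 ≡ 14.
  x = λ² - 21 - 21 = 196 - 42 ≡ 9; y = λ·(21 - 9) - 18 ≡ 5. → (9, 5)
3Q: (9, 5) + (21, 18). λ = (18 - 5)/(21 - 9) ≡ 13/12 mod 29. 12⁻¹ ≡ 17 (mod 29), so λ ≡ 18.
  x = λ² - 9 - 21 = 324 - 30 ≡ 4; y = λ·(9 - 4) - 5 ≡ 27. → (4, 27)
4Q: (4, 27) + (21, 18). λ = (18 - 27)/(21 - 4) ≡ 20/17 mod 29. 17⁻¹ ≡ 12 (mod 29) since 17·12 = 204 ≡ 1, so λ ≡ 8.
  x = λ² - 4 - 21 = 64 - 25 ≡ 10; y = λ·(4 - 10) - 27 ≡ 12. → (10, 12)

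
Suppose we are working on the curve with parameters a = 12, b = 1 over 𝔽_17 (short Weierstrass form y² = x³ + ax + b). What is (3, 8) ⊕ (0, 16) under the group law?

(6, 0)

(3, 8) + (0, 16). λ = (16 - 8)/(0 - 3) ≡ 8/14 mod 17. 14⁻¹ ≡ 11 (mod 17), so λ ≡ 3.
  x = λ² - 3 - 0 = 9 - 3 ≡ 6; y = λ·(3 - 6) - 8 ≡ 0. → (6, 0)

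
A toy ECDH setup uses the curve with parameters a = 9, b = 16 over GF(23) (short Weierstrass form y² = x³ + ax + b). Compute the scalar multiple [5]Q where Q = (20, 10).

Double-and-add on 5 = (101)₂. Start with Q = (20, 10) for the leading 1-bit.
double: tangent at (20, 10): λ = (3·20² + 9)/(2·10) ≡ 13/20. 20⁻¹ ≡ 15 (mod 23), so λ ≡ 13·15 ≡ 11.
  x = λ² - 20 - 20 = 121 - 40 ≡ 12; y = λ·(20 - 12) - 10 ≡ 9. → (12, 9)
double: tangent at (12, 9): λ = (3·12² + 9)/(2·9) ≡ 4/18. 18⁻¹ ≡ 9 (mod 23) since 18·9 = 162 ≡ 1, so λ ≡ 4·9 ≡ 13.
  x = λ² - 12 - 12 = 169 - 24 ≡ 7; y = λ·(12 - 7) - 9 ≡ 10. → (7, 10)
add Q: (7, 10) + (20, 10). λ = (10 - 10)/(20 - 7) ≡ 0/13 mod 23. 13⁻¹ ≡ 16 (mod 23), so λ ≡ 0.
  x = λ² - 7 - 20 = 0 - 27 ≡ 19; y = λ·(7 - 19) - 10 ≡ 13. → (19, 13)

(19, 13)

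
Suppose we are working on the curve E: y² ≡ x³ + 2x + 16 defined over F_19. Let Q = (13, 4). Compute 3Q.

(15, 18)

Repeated addition: build up to 3Q.
2Q: tangent at (13, 4): λ = (3·13² + 2)/(2·4) ≡ 15/8. 8⁻¹ ≡ 12 (mod 19), so λ ≡ 15·12 ≡ 9.
  x = λ² - 13 - 13 = 81 - 26 ≡ 17; y = λ·(13 - 17) - 4 ≡ 17. → (17, 17)
3Q: (17, 17) + (13, 4). λ = (4 - 17)/(13 - 17) ≡ 6/15 mod 19. 15⁻¹ ≡ 14 (mod 19) since 15·14 = 210 ≡ 1, so λ ≡ 8.
  x = λ² - 17 - 13 = 64 - 30 ≡ 15; y = λ·(17 - 15) - 17 ≡ 18. → (15, 18)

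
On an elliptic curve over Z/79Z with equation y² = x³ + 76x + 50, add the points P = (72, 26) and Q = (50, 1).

(72, 26) + (50, 1). λ = (1 - 26)/(50 - 72) ≡ 54/57 mod 79. 57⁻¹ ≡ 61 (mod 79) since 57·61 = 3477 ≡ 1, so λ ≡ 55.
  x = λ² - 72 - 50 = 3025 - 122 ≡ 59; y = λ·(72 - 59) - 26 ≡ 57. → (59, 57)

(59, 57)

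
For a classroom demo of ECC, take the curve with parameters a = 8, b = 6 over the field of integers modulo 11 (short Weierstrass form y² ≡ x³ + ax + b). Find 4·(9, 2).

Write P = (9, 2).
Repeated addition: build up to 4P.
2P: tangent at (9, 2): λ = (3·9² + 8)/(2·2) ≡ 9/4. 4⁻¹ ≡ 3 (mod 11), so λ ≡ 9·3 ≡ 5.
  x = λ² - 9 - 9 = 25 - 18 ≡ 7; y = λ·(9 - 7) - 2 ≡ 8. → (7, 8)
3P: (7, 8) + (9, 2). λ = (2 - 8)/(9 - 7) ≡ 5/2 mod 11. 2⁻¹ ≡ 6 (mod 11), so λ ≡ 8.
  x = λ² - 7 - 9 = 64 - 16 ≡ 4; y = λ·(7 - 4) - 8 ≡ 5. → (4, 5)
4P: (4, 5) + (9, 2). λ = (2 - 5)/(9 - 4) ≡ 8/5 mod 11. 5⁻¹ ≡ 9 (mod 11) since 5·9 = 45 ≡ 1, so λ ≡ 6.
  x = λ² - 4 - 9 = 36 - 13 ≡ 1; y = λ·(4 - 1) - 5 ≡ 2. → (1, 2)

(1, 2)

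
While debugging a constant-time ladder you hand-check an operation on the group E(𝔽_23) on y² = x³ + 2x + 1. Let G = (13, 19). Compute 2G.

(9, 14)

tangent at (13, 19): λ = (3·13² + 2)/(2·19) ≡ 3/15. 15⁻¹ ≡ 20 (mod 23), so λ ≡ 3·20 ≡ 14.
  x = λ² - 13 - 13 = 196 - 26 ≡ 9; y = λ·(13 - 9) - 19 ≡ 14. → (9, 14)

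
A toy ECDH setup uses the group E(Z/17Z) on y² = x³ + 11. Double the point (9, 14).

tangent at (9, 14): λ = (3·9² + 0)/(2·14) ≡ 5/11. 11⁻¹ ≡ 14 (mod 17), so λ ≡ 5·14 ≡ 2.
  x = λ² - 9 - 9 = 4 - 18 ≡ 3; y = λ·(9 - 3) - 14 ≡ 15. → (3, 15)

(3, 15)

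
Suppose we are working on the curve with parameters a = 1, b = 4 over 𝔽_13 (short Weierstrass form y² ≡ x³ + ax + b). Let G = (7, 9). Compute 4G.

Repeated addition: build up to 4G.
2G: tangent at (7, 9): λ = (3·7² + 1)/(2·9) ≡ 5/5. 5⁻¹ ≡ 8 (mod 13), so λ ≡ 5·8 ≡ 1.
  x = λ² - 7 - 7 = 1 - 14 ≡ 0; y = λ·(7 - 0) - 9 ≡ 11. → (0, 11)
3G: (0, 11) + (7, 9). λ = (9 - 11)/(7 - 0) ≡ 11/7 mod 13. 7⁻¹ ≡ 2 (mod 13) since 7·2 = 14 ≡ 1, so λ ≡ 9.
  x = λ² - 0 - 7 = 81 - 7 ≡ 9; y = λ·(0 - 9) - 11 ≡ 12. → (9, 12)
4G: (9, 12) + (7, 9). λ = (9 - 12)/(7 - 9) ≡ 10/11 mod 13. 11⁻¹ ≡ 6 (mod 13) since 11·6 = 66 ≡ 1, so λ ≡ 8.
  x = λ² - 9 - 7 = 64 - 16 ≡ 9; y = λ·(9 - 9) - 12 ≡ 1. → (9, 1)

(9, 1)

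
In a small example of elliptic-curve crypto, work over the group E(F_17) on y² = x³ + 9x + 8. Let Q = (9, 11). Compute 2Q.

(15, 13)

tangent at (9, 11): λ = (3·9² + 9)/(2·11) ≡ 14/5. 5⁻¹ ≡ 7 (mod 17) since 5·7 = 35 ≡ 1, so λ ≡ 14·7 ≡ 13.
  x = λ² - 9 - 9 = 169 - 18 ≡ 15; y = λ·(9 - 15) - 11 ≡ 13. → (15, 13)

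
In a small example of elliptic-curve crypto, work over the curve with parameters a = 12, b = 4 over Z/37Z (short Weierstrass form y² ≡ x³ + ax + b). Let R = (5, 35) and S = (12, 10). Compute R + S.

(5, 35) + (12, 10). λ = (10 - 35)/(12 - 5) ≡ 12/7 mod 37. 7⁻¹ ≡ 16 (mod 37), so λ ≡ 7.
  x = λ² - 5 - 12 = 49 - 17 ≡ 32; y = λ·(5 - 32) - 35 ≡ 35. → (32, 35)

(32, 35)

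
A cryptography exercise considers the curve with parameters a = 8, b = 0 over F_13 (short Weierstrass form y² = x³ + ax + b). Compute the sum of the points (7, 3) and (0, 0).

(7, 3) + (0, 0). λ = (0 - 3)/(0 - 7) ≡ 10/6 mod 13. 6⁻¹ ≡ 11 (mod 13), so λ ≡ 6.
  x = λ² - 7 - 0 = 36 - 7 ≡ 3; y = λ·(7 - 3) - 3 ≡ 8. → (3, 8)

(3, 8)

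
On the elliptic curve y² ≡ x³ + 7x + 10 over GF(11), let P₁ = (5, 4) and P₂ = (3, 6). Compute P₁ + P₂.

(4, 6)

(5, 4) + (3, 6). λ = (6 - 4)/(3 - 5) ≡ 2/9 mod 11. 9⁻¹ ≡ 5 (mod 11) since 9·5 = 45 ≡ 1, so λ ≡ 10.
  x = λ² - 5 - 3 = 100 - 8 ≡ 4; y = λ·(5 - 4) - 4 ≡ 6. → (4, 6)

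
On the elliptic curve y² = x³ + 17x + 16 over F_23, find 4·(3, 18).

Write G = (3, 18).
Double-and-add on 4 = (100)₂. Start with G = (3, 18) for the leading 1-bit.
double: tangent at (3, 18): λ = (3·3² + 17)/(2·18) ≡ 21/13. 13⁻¹ ≡ 16 (mod 23) since 13·16 = 208 ≡ 1, so λ ≡ 21·16 ≡ 14.
  x = λ² - 3 - 3 = 196 - 6 ≡ 6; y = λ·(3 - 6) - 18 ≡ 9. → (6, 9)
double: tangent at (6, 9): λ = (3·6² + 17)/(2·9) ≡ 10/18. 18⁻¹ ≡ 9 (mod 23), so λ ≡ 10·9 ≡ 21.
  x = λ² - 6 - 6 = 441 - 12 ≡ 15; y = λ·(6 - 15) - 9 ≡ 9. → (15, 9)

(15, 9)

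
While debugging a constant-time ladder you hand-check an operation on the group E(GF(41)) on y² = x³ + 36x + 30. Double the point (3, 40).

(33, 3)

tangent at (3, 40): λ = (3·3² + 36)/(2·40) ≡ 22/39. 39⁻¹ ≡ 20 (mod 41), so λ ≡ 22·20 ≡ 30.
  x = λ² - 3 - 3 = 900 - 6 ≡ 33; y = λ·(3 - 33) - 40 ≡ 3. → (33, 3)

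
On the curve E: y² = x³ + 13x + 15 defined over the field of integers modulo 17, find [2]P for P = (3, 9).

(13, 16)

tangent at (3, 9): λ = (3·3² + 13)/(2·9) ≡ 6/1. 1⁻¹ ≡ 1 (mod 17) since 1·1 = 1 ≡ 1, so λ ≡ 6·1 ≡ 6.
  x = λ² - 3 - 3 = 36 - 6 ≡ 13; y = λ·(3 - 13) - 9 ≡ 16. → (13, 16)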